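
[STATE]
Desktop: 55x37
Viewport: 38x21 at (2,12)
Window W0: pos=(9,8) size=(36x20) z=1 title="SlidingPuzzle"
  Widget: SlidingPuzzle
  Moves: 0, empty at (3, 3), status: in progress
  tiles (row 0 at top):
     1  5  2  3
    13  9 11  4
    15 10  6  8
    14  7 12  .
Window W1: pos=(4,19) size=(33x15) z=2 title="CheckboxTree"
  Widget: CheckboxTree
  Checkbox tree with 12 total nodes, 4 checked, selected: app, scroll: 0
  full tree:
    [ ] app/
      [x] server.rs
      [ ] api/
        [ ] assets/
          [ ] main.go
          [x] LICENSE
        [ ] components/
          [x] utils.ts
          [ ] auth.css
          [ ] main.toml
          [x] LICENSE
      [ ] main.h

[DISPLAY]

       ┃│  1 │  5 │  2 │  3 │         
       ┃├────┼────┼────┼────┤         
       ┃│ 13 │  9 │ 11 │  4 │         
       ┃├────┼────┼────┼────┤         
       ┃│ 15 │ 10 │  6 │  8 │         
       ┃├────┼────┼────┼────┤         
       ┃│ 14 │  7 │ 12 │    │         
  ┏━━━━━━━━━━━━━━━━━━━━━━━━━━━━━━━┓   
  ┃ CheckboxTree                  ┃   
  ┠───────────────────────────────┨   
  ┃>[-] app/                      ┃   
  ┃   [x] server.rs               ┃   
  ┃   [-] api/                    ┃   
  ┃     [-] assets/               ┃   
  ┃       [ ] main.go             ┃   
  ┃       [x] LICENSE             ┃━━━
  ┃     [-] components/           ┃   
  ┃       [x] utils.ts            ┃   
  ┃       [ ] auth.css            ┃   
  ┃       [ ] main.toml           ┃   
  ┃       [x] LICENSE             ┃   


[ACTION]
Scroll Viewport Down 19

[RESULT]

       ┃│ 15 │ 10 │  6 │  8 │         
       ┃├────┼────┼────┼────┤         
       ┃│ 14 │  7 │ 12 │    │         
  ┏━━━━━━━━━━━━━━━━━━━━━━━━━━━━━━━┓   
  ┃ CheckboxTree                  ┃   
  ┠───────────────────────────────┨   
  ┃>[-] app/                      ┃   
  ┃   [x] server.rs               ┃   
  ┃   [-] api/                    ┃   
  ┃     [-] assets/               ┃   
  ┃       [ ] main.go             ┃   
  ┃       [x] LICENSE             ┃━━━
  ┃     [-] components/           ┃   
  ┃       [x] utils.ts            ┃   
  ┃       [ ] auth.css            ┃   
  ┃       [ ] main.toml           ┃   
  ┃       [x] LICENSE             ┃   
  ┗━━━━━━━━━━━━━━━━━━━━━━━━━━━━━━━┛   
                                      
                                      
                                      


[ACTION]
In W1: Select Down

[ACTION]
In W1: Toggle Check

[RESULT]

       ┃│ 15 │ 10 │  6 │  8 │         
       ┃├────┼────┼────┼────┤         
       ┃│ 14 │  7 │ 12 │    │         
  ┏━━━━━━━━━━━━━━━━━━━━━━━━━━━━━━━┓   
  ┃ CheckboxTree                  ┃   
  ┠───────────────────────────────┨   
  ┃ [-] app/                      ┃   
  ┃>  [ ] server.rs               ┃   
  ┃   [-] api/                    ┃   
  ┃     [-] assets/               ┃   
  ┃       [ ] main.go             ┃   
  ┃       [x] LICENSE             ┃━━━
  ┃     [-] components/           ┃   
  ┃       [x] utils.ts            ┃   
  ┃       [ ] auth.css            ┃   
  ┃       [ ] main.toml           ┃   
  ┃       [x] LICENSE             ┃   
  ┗━━━━━━━━━━━━━━━━━━━━━━━━━━━━━━━┛   
                                      
                                      
                                      


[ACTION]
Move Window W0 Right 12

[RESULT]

                 ┃│ 15 │ 10 │  6 │  8 
                 ┃├────┼────┼────┼────
                 ┃│ 14 │  7 │ 12 │    
  ┏━━━━━━━━━━━━━━━━━━━━━━━━━━━━━━━┓───
  ┃ CheckboxTree                  ┃   
  ┠───────────────────────────────┨   
  ┃ [-] app/                      ┃   
  ┃>  [ ] server.rs               ┃   
  ┃   [-] api/                    ┃   
  ┃     [-] assets/               ┃   
  ┃       [ ] main.go             ┃   
  ┃       [x] LICENSE             ┃━━━
  ┃     [-] components/           ┃   
  ┃       [x] utils.ts            ┃   
  ┃       [ ] auth.css            ┃   
  ┃       [ ] main.toml           ┃   
  ┃       [x] LICENSE             ┃   
  ┗━━━━━━━━━━━━━━━━━━━━━━━━━━━━━━━┛   
                                      
                                      
                                      


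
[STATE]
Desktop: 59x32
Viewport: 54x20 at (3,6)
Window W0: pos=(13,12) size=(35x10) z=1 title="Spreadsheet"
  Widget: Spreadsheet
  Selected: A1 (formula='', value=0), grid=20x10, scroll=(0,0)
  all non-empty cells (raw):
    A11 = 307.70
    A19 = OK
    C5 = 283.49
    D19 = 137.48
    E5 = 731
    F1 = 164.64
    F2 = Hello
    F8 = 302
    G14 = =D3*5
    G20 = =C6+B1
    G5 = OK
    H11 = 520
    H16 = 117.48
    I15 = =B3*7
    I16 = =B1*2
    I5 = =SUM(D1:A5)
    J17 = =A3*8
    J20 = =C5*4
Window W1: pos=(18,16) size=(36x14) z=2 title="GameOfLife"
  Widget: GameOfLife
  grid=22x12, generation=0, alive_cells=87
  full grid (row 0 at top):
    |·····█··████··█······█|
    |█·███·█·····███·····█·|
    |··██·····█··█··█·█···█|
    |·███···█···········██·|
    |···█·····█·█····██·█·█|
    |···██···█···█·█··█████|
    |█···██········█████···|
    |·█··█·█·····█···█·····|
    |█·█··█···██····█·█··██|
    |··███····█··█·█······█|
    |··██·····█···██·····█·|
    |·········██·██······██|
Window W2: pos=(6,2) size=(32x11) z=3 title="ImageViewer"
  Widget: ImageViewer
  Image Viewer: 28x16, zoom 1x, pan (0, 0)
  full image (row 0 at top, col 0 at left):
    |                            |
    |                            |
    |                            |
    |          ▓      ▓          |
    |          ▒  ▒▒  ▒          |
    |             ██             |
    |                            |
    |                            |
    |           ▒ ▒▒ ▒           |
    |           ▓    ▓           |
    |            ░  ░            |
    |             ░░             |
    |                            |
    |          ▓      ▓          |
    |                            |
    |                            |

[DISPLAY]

   ┃                              ┃                   
   ┃                              ┃                   
   ┃          ▓      ▓            ┃                   
   ┃          ▒  ▒▒  ▒            ┃                   
   ┃             ██               ┃                   
   ┃                              ┃                   
   ┗━━━━━━━━━━━━━━━━━━━━━━━━━━━━━━┛━━━━━━━━━┓         
          ┃ Spreadsheet                     ┃         
          ┠─────────────────────────────────┨         
          ┃A1:                              ┃         
          ┃    ┏━━━━━━━━━━━━━━━━━━━━━━━━━━━━━━━━━━┓   
          ┃----┃ GameOfLife                       ┃   
          ┃  1 ┠──────────────────────────────────┨   
          ┃  2 ┃Gen: 0                            ┃   
          ┃  3 ┃█·███·█·····███·····█·            ┃   
          ┗━━━━┃··██·····█··█··█·█···█            ┃   
               ┃·███···█···········██·            ┃   
               ┃···█·····█·█····██·█·█            ┃   
               ┃···██···█···█·█··█████            ┃   
               ┃█···██········█████···            ┃   


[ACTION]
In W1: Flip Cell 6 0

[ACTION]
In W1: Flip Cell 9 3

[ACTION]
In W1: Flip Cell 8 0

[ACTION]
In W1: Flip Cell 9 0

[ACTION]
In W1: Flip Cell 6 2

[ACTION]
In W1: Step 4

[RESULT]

   ┃                              ┃                   
   ┃                              ┃                   
   ┃          ▓      ▓            ┃                   
   ┃          ▒  ▒▒  ▒            ┃                   
   ┃             ██               ┃                   
   ┃                              ┃                   
   ┗━━━━━━━━━━━━━━━━━━━━━━━━━━━━━━┛━━━━━━━━━┓         
          ┃ Spreadsheet                     ┃         
          ┠─────────────────────────────────┨         
          ┃A1:                              ┃         
          ┃    ┏━━━━━━━━━━━━━━━━━━━━━━━━━━━━━━━━━━┓   
          ┃----┃ GameOfLife                       ┃   
          ┃  1 ┠──────────────────────────────────┨   
          ┃  2 ┃Gen: 4                            ┃   
          ┃  3 ┃·█····███·███···██·█·█            ┃   
          ┗━━━━┃·█····█···█·██···█···█            ┃   
               ┃·█···█··███··██··█·█·█            ┃   
               ┃···█··············██·█            ┃   
               ┃··█···············████            ┃   
               ┃·█·██·············██·█            ┃   


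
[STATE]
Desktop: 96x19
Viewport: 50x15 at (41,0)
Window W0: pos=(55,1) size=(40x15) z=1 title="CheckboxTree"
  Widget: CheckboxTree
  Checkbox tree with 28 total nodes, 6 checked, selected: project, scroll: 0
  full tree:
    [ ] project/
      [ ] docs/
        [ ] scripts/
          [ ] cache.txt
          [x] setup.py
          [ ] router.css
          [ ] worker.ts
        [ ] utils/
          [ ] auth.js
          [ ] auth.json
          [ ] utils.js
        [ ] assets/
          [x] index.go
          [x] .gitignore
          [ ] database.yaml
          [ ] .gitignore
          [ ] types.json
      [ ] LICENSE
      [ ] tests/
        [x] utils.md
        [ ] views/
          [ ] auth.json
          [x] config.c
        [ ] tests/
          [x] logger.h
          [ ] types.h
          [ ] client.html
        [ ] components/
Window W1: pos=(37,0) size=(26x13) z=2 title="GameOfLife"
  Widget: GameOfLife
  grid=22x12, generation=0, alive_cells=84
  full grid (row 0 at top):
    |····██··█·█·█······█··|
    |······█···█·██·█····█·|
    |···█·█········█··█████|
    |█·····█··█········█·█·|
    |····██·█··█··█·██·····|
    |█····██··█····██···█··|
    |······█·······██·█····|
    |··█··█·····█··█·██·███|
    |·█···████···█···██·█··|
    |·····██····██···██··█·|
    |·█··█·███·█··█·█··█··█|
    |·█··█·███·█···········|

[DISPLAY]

━━━━━━━━━━━━━━━━━━━━━┓                            
meOfLife             ┃━━━━━━━━━━━━━━━━━━━━━━━━━━━━
─────────────────────┨oxTree                      
: 0                  ┃────────────────────────────
█·█········█··█████  ┃oject/                      
···█··█········█·█·  ┃docs/                       
·██·█··█··█·██·····  ┃] scripts/                  
··██··█····██···█··  ┃[ ] cache.txt               
···█·······██·█····  ┃[x] setup.py                
··█·····█··█·██·███  ┃[ ] router.css              
··████···█···██·█··  ┃[ ] worker.ts               
··██····██···██··█·  ┃] utils/                    
━━━━━━━━━━━━━━━━━━━━━┛[ ] auth.js                 
              ┃       [ ] auth.json               
              ┃       [ ] utils.js                


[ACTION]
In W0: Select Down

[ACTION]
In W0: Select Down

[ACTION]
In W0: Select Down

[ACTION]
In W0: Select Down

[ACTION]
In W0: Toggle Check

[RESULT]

━━━━━━━━━━━━━━━━━━━━━┓                            
meOfLife             ┃━━━━━━━━━━━━━━━━━━━━━━━━━━━━
─────────────────────┨oxTree                      
: 0                  ┃────────────────────────────
█·█········█··█████  ┃oject/                      
···█··█········█·█·  ┃docs/                       
·██·█··█··█·██·····  ┃] scripts/                  
··██··█····██···█··  ┃[ ] cache.txt               
···█·······██·█····  ┃[ ] setup.py                
··█·····█··█·██·███  ┃[ ] router.css              
··████···█···██·█··  ┃[ ] worker.ts               
··██····██···██··█·  ┃] utils/                    
━━━━━━━━━━━━━━━━━━━━━┛[ ] auth.js                 
              ┃       [ ] auth.json               
              ┃       [ ] utils.js                


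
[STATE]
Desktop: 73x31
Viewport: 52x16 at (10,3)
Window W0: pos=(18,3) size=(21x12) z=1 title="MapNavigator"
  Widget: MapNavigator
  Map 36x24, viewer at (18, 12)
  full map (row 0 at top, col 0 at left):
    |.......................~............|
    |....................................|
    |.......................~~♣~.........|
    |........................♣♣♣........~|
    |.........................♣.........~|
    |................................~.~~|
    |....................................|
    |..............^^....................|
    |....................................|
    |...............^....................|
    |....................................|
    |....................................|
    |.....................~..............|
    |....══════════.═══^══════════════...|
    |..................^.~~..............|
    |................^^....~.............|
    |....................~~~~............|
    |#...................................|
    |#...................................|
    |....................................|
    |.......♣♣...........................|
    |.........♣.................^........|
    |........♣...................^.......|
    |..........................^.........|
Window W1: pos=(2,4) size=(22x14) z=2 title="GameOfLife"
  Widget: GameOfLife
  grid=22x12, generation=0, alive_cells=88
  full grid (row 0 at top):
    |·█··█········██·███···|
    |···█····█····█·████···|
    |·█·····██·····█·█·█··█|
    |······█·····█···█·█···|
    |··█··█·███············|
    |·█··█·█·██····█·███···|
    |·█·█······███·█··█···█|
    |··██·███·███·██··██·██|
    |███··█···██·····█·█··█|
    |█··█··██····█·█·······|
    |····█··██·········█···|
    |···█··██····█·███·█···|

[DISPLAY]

        ┏━━━━━━━━━━━━━━━━━━━┓                       
━━━━━━━━━━━━━┓avigator      ┃                       
Life         ┃──────────────┨                       
─────────────┨..............┃                       
             ┃.^............┃                       
█····█·████··┃..............┃                       
█·····█·█·█··┃..............┃                       
····█···█·█··┃....@..~......┃                       
██···········┃.═══^═════════┃                       
██····█·███··┃....^.~~......┃                       
··███·█··█···┃..^^....~.....┃                       
·███·██··██·█┃━━━━━━━━━━━━━━┛                       
·██·····█·█··┃                                      
····█·█······┃                                      
━━━━━━━━━━━━━┛                                      
                                                    


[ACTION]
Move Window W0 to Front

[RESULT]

        ┏━━━━━━━━━━━━━━━━━━━┓                       
━━━━━━━━┃ MapNavigator      ┃                       
Life    ┠───────────────────┨                       
────────┃...................┃                       
        ┃......^............┃                       
█····█·█┃...................┃                       
█·····█·┃...................┃                       
····█···┃.........@..~......┃                       
██······┃═════.═══^═════════┃                       
██····█·┃.........^.~~......┃                       
··███·█·┃.......^^....~.....┃                       
·███·██·┗━━━━━━━━━━━━━━━━━━━┛                       
·██·····█·█··┃                                      
····█·█······┃                                      
━━━━━━━━━━━━━┛                                      
                                                    


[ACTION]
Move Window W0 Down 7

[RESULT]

                                                    
━━━━━━━━━━━━━┓                                      
Life         ┃                                      
─────────────┨                                      
             ┃                                      
█····█·████··┃                                      
█·····█·█·█··┃                                      
····█···┏━━━━━━━━━━━━━━━━━━━┓                       
██······┃ MapNavigator      ┃                       
██····█·┠───────────────────┨                       
··███·█·┃...................┃                       
·███·██·┃......^............┃                       
·██·····┃...................┃                       
····█·█·┃...................┃                       
━━━━━━━━┃.........@..~......┃                       
        ┃═════.═══^═════════┃                       


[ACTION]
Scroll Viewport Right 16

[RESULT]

                                                    
━━┓                                                 
  ┃                                                 
──┨                                                 
  ┃                                                 
··┃                                                 
··┃                                                 
━━━━━━━━━━━━━━━━━┓                                  
apNavigator      ┃                                  
─────────────────┨                                  
.................┃                                  
....^............┃                                  
.................┃                                  
.................┃                                  
.......@..~......┃                                  
═══.═══^═════════┃                                  


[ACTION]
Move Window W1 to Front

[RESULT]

                                                    
━━┓                                                 
  ┃                                                 
──┨                                                 
  ┃                                                 
··┃                                                 
··┃                                                 
··┃━━━━━━━━━━━━━━┓                                  
··┃avigator      ┃                                  
··┃──────────────┨                                  
··┃..............┃                                  
·█┃.^............┃                                  
··┃..............┃                                  
··┃..............┃                                  
━━┛....@..~......┃                                  
═══.═══^═════════┃                                  


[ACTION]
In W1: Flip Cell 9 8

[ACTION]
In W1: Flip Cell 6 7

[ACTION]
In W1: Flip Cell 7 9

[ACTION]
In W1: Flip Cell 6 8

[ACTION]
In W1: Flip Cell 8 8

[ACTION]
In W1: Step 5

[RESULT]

                                                    
━━┓                                                 
  ┃                                                 
──┨                                                 
  ┃                                                 
··┃                                                 
··┃                                                 
··┃━━━━━━━━━━━━━━┓                                  
··┃avigator      ┃                                  
··┃──────────────┨                                  
··┃..............┃                                  
··┃.^............┃                                  
█·┃..............┃                                  
·█┃..............┃                                  
━━┛....@..~......┃                                  
═══.═══^═════════┃                                  


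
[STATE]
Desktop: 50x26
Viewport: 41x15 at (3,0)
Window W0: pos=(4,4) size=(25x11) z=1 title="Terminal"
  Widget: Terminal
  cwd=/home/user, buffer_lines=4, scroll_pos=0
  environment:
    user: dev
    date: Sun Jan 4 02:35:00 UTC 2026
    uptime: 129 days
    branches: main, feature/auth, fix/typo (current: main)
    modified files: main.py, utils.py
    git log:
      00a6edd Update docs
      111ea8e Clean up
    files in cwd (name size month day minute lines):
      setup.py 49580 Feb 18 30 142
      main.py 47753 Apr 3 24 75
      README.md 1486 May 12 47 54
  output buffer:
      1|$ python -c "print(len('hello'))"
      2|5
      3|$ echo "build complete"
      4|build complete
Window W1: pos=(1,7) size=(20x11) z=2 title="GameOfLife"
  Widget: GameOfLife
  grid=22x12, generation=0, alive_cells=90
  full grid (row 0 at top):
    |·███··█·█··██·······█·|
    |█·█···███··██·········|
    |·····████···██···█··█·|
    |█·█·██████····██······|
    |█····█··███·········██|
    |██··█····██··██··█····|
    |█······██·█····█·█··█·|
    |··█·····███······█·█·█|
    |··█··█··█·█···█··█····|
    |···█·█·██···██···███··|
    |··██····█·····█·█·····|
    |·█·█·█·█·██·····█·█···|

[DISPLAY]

                                         
                                         
                                         
                                         
 ┏━━━━━━━━━━━━━━━━━━━━━━━┓               
 ┃ Terminal              ┃               
 ┠───────────────────────┨               
━━━━━━━━━━━━━━━━━┓nt(len(┃               
GameOfLife       ┃       ┃               
─────────────────┨mplete"┃               
en: 0            ┃       ┃               
·██████····██····┃       ┃               
··█··███·········┃       ┃               
·█····██··██··█··┃       ┃               
····██·█····█·█··┃━━━━━━━┛               


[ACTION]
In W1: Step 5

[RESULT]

                                         
                                         
                                         
                                         
 ┏━━━━━━━━━━━━━━━━━━━━━━━┓               
 ┃ Terminal              ┃               
 ┠───────────────────────┨               
━━━━━━━━━━━━━━━━━┓nt(len(┃               
GameOfLife       ┃       ┃               
─────────────────┨mplete"┃               
en: 5            ┃       ┃               
█·····██····██···┃       ┃               
········█··█··█·█┃       ┃               
············█·█·█┃       ┃               
········█·····█··┃━━━━━━━┛               


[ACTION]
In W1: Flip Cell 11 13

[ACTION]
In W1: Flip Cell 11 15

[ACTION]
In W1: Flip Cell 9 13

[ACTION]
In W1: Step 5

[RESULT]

                                         
                                         
                                         
                                         
 ┏━━━━━━━━━━━━━━━━━━━━━━━┓               
 ┃ Terminal              ┃               
 ┠───────────────────────┨               
━━━━━━━━━━━━━━━━━┓nt(len(┃               
GameOfLife       ┃       ┃               
─────────────────┨mplete"┃               
en: 10           ┃       ┃               
·······█····███··┃       ┃               
···········██·███┃       ┃               
············█·█··┃       ┃               
██··········███··┃━━━━━━━┛               


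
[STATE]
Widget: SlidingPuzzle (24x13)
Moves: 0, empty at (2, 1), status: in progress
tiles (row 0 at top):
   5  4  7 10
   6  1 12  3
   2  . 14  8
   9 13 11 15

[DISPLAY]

┌────┬────┬────┬────┐   
│  5 │  4 │  7 │ 10 │   
├────┼────┼────┼────┤   
│  6 │  1 │ 12 │  3 │   
├────┼────┼────┼────┤   
│  2 │    │ 14 │  8 │   
├────┼────┼────┼────┤   
│  9 │ 13 │ 11 │ 15 │   
└────┴────┴────┴────┘   
Moves: 0                
                        
                        
                        


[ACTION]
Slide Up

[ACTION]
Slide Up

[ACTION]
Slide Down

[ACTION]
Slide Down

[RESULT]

┌────┬────┬────┬────┐   
│  5 │  4 │  7 │ 10 │   
├────┼────┼────┼────┤   
│  6 │    │ 12 │  3 │   
├────┼────┼────┼────┤   
│  2 │  1 │ 14 │  8 │   
├────┼────┼────┼────┤   
│  9 │ 13 │ 11 │ 15 │   
└────┴────┴────┴────┘   
Moves: 3                
                        
                        
                        


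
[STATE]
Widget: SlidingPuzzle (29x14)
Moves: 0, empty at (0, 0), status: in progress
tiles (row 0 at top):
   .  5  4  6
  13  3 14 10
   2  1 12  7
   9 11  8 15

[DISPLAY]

┌────┬────┬────┬────┐        
│    │  5 │  4 │  6 │        
├────┼────┼────┼────┤        
│ 13 │  3 │ 14 │ 10 │        
├────┼────┼────┼────┤        
│  2 │  1 │ 12 │  7 │        
├────┼────┼────┼────┤        
│  9 │ 11 │  8 │ 15 │        
└────┴────┴────┴────┘        
Moves: 0                     
                             
                             
                             
                             


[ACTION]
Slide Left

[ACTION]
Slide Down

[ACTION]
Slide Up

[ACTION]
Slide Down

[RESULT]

┌────┬────┬────┬────┐        
│  5 │    │  4 │  6 │        
├────┼────┼────┼────┤        
│ 13 │  3 │ 14 │ 10 │        
├────┼────┼────┼────┤        
│  2 │  1 │ 12 │  7 │        
├────┼────┼────┼────┤        
│  9 │ 11 │  8 │ 15 │        
└────┴────┴────┴────┘        
Moves: 3                     
                             
                             
                             
                             


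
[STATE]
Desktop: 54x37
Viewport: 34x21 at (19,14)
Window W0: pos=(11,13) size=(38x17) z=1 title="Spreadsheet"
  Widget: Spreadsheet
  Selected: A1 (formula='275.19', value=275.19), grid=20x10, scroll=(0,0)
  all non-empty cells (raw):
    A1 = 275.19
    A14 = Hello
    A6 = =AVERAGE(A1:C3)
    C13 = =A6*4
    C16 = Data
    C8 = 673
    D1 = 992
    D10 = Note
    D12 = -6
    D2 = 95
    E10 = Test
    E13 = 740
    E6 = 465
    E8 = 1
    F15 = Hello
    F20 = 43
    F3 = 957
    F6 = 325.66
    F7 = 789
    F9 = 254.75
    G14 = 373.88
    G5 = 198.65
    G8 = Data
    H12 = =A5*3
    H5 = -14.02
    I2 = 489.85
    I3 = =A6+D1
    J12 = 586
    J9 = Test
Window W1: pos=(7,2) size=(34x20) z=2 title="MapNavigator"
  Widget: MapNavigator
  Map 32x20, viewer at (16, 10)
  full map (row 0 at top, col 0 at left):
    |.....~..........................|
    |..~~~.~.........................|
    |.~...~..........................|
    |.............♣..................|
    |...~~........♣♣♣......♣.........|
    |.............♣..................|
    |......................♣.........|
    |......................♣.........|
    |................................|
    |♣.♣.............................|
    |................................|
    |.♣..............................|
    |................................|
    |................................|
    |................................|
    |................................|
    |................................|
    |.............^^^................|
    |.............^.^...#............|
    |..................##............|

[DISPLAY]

.....................┃       ┃    
.....................┃───────┨    
.....................┃       ┃    
.....................┃  D    ┃    
.....................┃-------┃    
.....................┃    992┃    
..^^^................┃     95┃    
━━━━━━━━━━━━━━━━━━━━━┛      0┃    
    0       0       0       0┃    
    0       0       0       0┃    
30.58       0       0       0┃    
    0       0       0       0┃    
    0       0     673       0┃    
    0       0       0       0┃    
    0       0       0Note    ┃    
━━━━━━━━━━━━━━━━━━━━━━━━━━━━━┛    
                                  
                                  
                                  
                                  
                                  


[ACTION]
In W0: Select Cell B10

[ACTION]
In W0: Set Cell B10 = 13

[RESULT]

.....................┃       ┃    
.....................┃───────┨    
.....................┃       ┃    
.....................┃  D    ┃    
.....................┃-------┃    
.....................┃    992┃    
..^^^................┃     95┃    
━━━━━━━━━━━━━━━━━━━━━┛      0┃    
    0       0       0       0┃    
    0       0       0       0┃    
30.58       0       0       0┃    
    0       0       0       0┃    
    0       0     673       0┃    
    0       0       0       0┃    
    0    [13]       0Note    ┃    
━━━━━━━━━━━━━━━━━━━━━━━━━━━━━┛    
                                  
                                  
                                  
                                  
                                  


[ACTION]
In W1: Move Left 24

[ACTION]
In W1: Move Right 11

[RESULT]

.....................┃       ┃    
.....................┃───────┨    
.....................┃       ┃    
.....................┃  D    ┃    
.....................┃-------┃    
.....................┃    992┃    
.......^^^...........┃     95┃    
━━━━━━━━━━━━━━━━━━━━━┛      0┃    
    0       0       0       0┃    
    0       0       0       0┃    
30.58       0       0       0┃    
    0       0       0       0┃    
    0       0     673       0┃    
    0       0       0       0┃    
    0    [13]       0Note    ┃    
━━━━━━━━━━━━━━━━━━━━━━━━━━━━━┛    
                                  
                                  
                                  
                                  
                                  


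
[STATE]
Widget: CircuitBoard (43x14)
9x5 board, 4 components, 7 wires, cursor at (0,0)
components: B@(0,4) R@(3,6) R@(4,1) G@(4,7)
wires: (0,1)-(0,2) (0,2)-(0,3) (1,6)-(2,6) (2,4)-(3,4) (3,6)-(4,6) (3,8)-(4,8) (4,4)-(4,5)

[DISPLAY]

   0 1 2 3 4 5 6 7 8                       
0  [.]  · ─ · ─ ·   B                      
                                           
1                           ·              
                            │              
2                   ·       ·              
                    │                      
3                   ·       R       ·      
                            │       │      
4       R           · ─ ·   ·   G   ·      
Cursor: (0,0)                              
                                           
                                           
                                           


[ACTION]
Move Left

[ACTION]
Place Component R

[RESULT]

   0 1 2 3 4 5 6 7 8                       
0  [R]  · ─ · ─ ·   B                      
                                           
1                           ·              
                            │              
2                   ·       ·              
                    │                      
3                   ·       R       ·      
                            │       │      
4       R           · ─ ·   ·   G   ·      
Cursor: (0,0)                              
                                           
                                           
                                           


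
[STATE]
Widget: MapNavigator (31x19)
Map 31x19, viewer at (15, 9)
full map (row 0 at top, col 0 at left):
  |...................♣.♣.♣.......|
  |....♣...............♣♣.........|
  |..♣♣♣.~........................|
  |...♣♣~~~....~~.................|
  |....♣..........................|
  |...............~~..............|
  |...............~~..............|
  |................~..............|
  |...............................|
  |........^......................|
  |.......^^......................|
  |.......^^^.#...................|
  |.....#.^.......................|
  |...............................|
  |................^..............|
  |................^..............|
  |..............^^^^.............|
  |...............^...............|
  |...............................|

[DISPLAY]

...................♣.♣.♣.......
....♣...............♣♣.........
..♣♣♣.~........................
...♣♣~~~....~~.................
....♣..........................
...............~~..............
...............~~..............
................~..............
...............................
........^......@...............
.......^^......................
.......^^^.#...................
.....#.^.......................
...............................
................^..............
................^..............
..............^^^^.............
...............^...............
...............................


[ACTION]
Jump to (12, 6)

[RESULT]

                               
                               
                               
   ...................♣.♣.♣....
   ....♣...............♣♣......
   ..♣♣♣.~.....................
   ...♣♣~~~....~~..............
   ....♣.......................
   ...............~~...........
   ............@..~~...........
   ................~...........
   ............................
   ........^...................
   .......^^...................
   .......^^^.#................
   .....#.^....................
   ............................
   ................^...........
   ................^...........


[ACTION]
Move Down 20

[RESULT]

   ........^...................
   .......^^...................
   .......^^^.#................
   .....#.^....................
   ............................
   ................^...........
   ................^...........
   ..............^^^^..........
   ...............^............
   ............@...............
                               
                               
                               
                               
                               
                               
                               
                               
                               


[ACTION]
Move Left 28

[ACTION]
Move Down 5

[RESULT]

               ........^.......
               .......^^.......
               .......^^^.#....
               .....#.^........
               ................
               ................
               ................
               ..............^^
               ...............^
               @...............
                               
                               
                               
                               
                               
                               
                               
                               
                               


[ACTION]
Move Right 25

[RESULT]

.....................          
.....................          
.#...................          
.....................          
.....................          
......^..............          
......^..............          
....^^^^.............          
.....^...............          
...............@.....          
                               
                               
                               
                               
                               
                               
                               
                               
                               
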